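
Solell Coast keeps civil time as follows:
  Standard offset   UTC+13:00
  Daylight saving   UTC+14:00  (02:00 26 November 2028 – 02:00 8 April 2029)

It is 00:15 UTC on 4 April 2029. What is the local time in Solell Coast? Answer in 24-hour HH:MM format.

At the standard offset (UTC+13:00), 00:15 UTC + 13h = 13:15 Solell Coast standard time.
The standard-time date in Solell Coast, 4 April 2029, lies within the daylight-saving period (26 November 2028 – 8 April 2029), so Solell Coast is on daylight time, UTC+14:00.
00:15 UTC + 14h = 14:15 local.

14:15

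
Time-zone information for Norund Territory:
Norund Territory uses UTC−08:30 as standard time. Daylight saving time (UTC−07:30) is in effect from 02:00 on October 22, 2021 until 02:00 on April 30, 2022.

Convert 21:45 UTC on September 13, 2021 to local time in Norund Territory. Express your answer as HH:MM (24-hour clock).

At the standard offset (UTC−08:30), 21:45 UTC − 8h30m = 13:15 Norund Territory standard time.
The standard-time date in Norund Territory, September 13, 2021, does not fall between 22 October 2021 and 30 April 2022, so daylight saving is not in effect and Norund Territory is at UTC−08:30.
21:45 UTC − 8h30m = 13:15 local.

13:15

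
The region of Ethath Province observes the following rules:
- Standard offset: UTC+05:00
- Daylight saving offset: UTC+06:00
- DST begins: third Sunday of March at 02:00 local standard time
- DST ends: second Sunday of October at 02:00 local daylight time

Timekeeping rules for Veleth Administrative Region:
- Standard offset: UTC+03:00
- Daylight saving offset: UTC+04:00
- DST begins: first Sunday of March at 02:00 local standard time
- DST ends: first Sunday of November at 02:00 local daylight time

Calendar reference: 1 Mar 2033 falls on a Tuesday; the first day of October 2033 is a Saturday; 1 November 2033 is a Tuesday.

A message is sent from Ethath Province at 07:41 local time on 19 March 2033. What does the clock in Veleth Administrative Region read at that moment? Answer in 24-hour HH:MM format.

06:41

1 March 2033 is a Tuesday, so the first Sunday is March 6 and the third is March 20.
1 October 2033 is a Saturday, so the first Sunday is October 2 and the second is October 9.
Daylight saving runs 20 March – 9 October; 19 March 2033 is outside that window, so Ethath Province is on standard time at UTC+05:00.
07:41 Ethath Province − 5h = 02:41 UTC.
1 March 2033 is a Tuesday, so the first Sunday is March 6.
1 November 2033 is a Tuesday, so the first Sunday is November 6.
At the standard offset (UTC+03:00), 02:41 UTC + 3h = 05:41 Veleth Administrative Region standard time.
The standard-time date in Veleth Administrative Region, 19 March 2033, lies within the daylight-saving period (6 March – 6 November), so Veleth Administrative Region is on daylight time, UTC+04:00.
02:41 UTC + 4h = 06:41 Veleth Administrative Region.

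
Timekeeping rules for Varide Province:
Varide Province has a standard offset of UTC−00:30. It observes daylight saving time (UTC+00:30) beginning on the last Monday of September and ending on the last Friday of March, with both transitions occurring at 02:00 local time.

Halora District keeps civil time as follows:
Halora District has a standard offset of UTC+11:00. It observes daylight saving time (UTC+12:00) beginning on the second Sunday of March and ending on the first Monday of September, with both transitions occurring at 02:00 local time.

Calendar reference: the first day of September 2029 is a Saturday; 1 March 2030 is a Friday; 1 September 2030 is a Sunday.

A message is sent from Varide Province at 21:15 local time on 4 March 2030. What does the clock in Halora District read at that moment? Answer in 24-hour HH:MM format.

1 September 2029 is a Saturday, so Mondays fall on 3, 10, 17, 24; the last is September 24.
1 March 2030 is a Friday, so Fridays fall on 1, 8, 15, 22, 29; the last is March 29.
Daylight saving runs 24 September 2029 – 29 March 2030; 4 March 2030 is inside that window, so Varide Province is at UTC+00:30.
21:15 Varide Province − 0h30m = 20:45 UTC.
1 March 2030 is a Friday, so the first Sunday is March 3 and the second is March 10.
1 September 2030 is a Sunday, so the first Monday is September 2.
At the standard offset (UTC+11:00), 20:45 UTC + 11h = 07:45 Halora District standard time (rolling into the next day, 5 March 2030).
The standard-time date in Halora District, 5 March 2030, is outside the daylight-saving period (10 March – 2 September), so Halora District is on standard time, UTC+11:00.
20:45 UTC + 11h = 07:45 Halora District (rolling into the next day, 5 March 2030).

07:45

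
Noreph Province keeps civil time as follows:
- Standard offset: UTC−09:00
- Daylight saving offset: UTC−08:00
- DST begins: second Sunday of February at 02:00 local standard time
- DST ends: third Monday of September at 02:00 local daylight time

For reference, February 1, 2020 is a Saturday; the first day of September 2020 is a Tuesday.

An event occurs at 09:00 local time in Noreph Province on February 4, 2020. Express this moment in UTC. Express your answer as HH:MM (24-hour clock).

1 February 2020 is a Saturday, so the first Sunday is February 2 and the second is February 9.
1 September 2020 is a Tuesday, so the first Monday is September 7 and the third is September 21.
February 4, 2020 is outside the daylight-saving period (9 February – 21 September), so Noreph Province is on standard time, UTC−09:00.
09:00 local + 9h = 18:00 UTC.

18:00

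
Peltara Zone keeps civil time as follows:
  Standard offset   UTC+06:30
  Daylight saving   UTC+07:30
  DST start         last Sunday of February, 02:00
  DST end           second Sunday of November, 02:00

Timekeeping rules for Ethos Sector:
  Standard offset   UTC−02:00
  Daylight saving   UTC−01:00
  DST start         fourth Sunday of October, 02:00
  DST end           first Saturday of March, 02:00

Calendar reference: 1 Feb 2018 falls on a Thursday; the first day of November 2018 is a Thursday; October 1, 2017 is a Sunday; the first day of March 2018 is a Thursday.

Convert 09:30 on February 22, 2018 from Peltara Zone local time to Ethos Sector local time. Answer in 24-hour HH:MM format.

1 February 2018 is a Thursday, so Sundays fall on 4, 11, 18, 25; the last is February 25.
1 November 2018 is a Thursday, so the first Sunday is November 4 and the second is November 11.
Daylight saving runs 25 February – 11 November; February 22, 2018 is outside that window, so Peltara Zone is on standard time at UTC+06:30.
09:30 Peltara Zone − 6h30m = 03:00 UTC.
1 October 2017 is a Sunday, so the first Sunday is October 1 and the fourth is October 22.
1 March 2018 is a Thursday, so the first Saturday is March 3.
At the standard offset (UTC−02:00), 03:00 UTC − 2h = 01:00 Ethos Sector standard time.
The standard-time date in Ethos Sector, February 22, 2018, falls between 22 October 2017 and 3 March 2018, so daylight saving is in effect and Ethos Sector is at UTC−01:00.
03:00 UTC − 1h = 02:00 Ethos Sector.

02:00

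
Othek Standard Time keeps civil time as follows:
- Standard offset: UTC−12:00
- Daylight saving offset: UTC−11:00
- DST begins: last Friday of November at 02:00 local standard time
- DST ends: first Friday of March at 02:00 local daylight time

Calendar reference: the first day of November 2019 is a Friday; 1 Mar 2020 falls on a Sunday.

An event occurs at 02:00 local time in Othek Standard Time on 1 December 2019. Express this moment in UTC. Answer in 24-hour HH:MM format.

13:00

1 November 2019 is a Friday, so Fridays fall on 1, 8, 15, 22, 29; the last is November 29.
1 March 2020 is a Sunday, so the first Friday is March 6.
1 December 2019 lies within the daylight-saving period (29 November 2019 – 6 March 2020), so Othek Standard Time is on daylight time, UTC−11:00.
02:00 local + 11h = 13:00 UTC.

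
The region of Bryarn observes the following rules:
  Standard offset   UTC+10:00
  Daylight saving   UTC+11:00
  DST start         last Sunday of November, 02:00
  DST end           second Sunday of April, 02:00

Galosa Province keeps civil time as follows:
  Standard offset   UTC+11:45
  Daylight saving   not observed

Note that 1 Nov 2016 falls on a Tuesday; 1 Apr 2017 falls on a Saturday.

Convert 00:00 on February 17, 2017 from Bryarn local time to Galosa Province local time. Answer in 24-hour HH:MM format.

00:45

1 November 2016 is a Tuesday, so Sundays fall on 6, 13, 20, 27; the last is November 27.
1 April 2017 is a Saturday, so the first Sunday is April 2 and the second is April 9.
Daylight saving runs 27 November 2016 – 9 April 2017; February 17, 2017 is inside that window, so Bryarn is at UTC+11:00.
00:00 Bryarn − 11h = 13:00 UTC (rolling into the previous day, 16 February 2017).
Galosa Province has no daylight saving, so its offset is UTC+11:45 year-round.
13:00 UTC + 11h45m = 00:45 Galosa Province (rolling into the next day, 17 February 2017).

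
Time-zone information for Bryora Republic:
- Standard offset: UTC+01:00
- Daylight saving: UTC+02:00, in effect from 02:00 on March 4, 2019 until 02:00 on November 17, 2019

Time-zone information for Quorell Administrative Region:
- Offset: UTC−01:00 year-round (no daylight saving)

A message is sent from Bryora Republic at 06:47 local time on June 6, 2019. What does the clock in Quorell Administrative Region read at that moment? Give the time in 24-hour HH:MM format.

June 6, 2019 falls between 4 March and 17 November, so daylight saving is in effect and Bryora Republic is at UTC+02:00.
06:47 Bryora Republic − 2h = 04:47 UTC.
Quorell Administrative Region stays on UTC−01:00 all year.
04:47 UTC − 1h = 03:47 Quorell Administrative Region.

03:47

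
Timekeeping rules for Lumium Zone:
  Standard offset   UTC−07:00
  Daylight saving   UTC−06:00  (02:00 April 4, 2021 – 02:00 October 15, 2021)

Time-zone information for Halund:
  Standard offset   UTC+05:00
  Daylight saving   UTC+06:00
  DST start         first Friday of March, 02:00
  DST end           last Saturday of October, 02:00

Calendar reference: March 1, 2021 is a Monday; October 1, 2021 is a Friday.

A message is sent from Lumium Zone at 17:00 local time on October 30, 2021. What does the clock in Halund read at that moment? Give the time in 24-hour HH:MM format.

05:00

October 30, 2021 does not fall between 4 April and 15 October, so daylight saving is not in effect and Lumium Zone is at UTC−07:00.
17:00 Lumium Zone + 7h = 00:00 UTC (rolling into the next day, 31 October 2021).
1 March 2021 is a Monday, so the first Friday is March 5.
1 October 2021 is a Friday, so Saturdays fall on 2, 9, 16, 23, 30; the last is October 30.
At the standard offset (UTC+05:00), 00:00 UTC + 5h = 05:00 Halund standard time.
The standard-time date in Halund, October 31, 2021, does not fall between 5 March and 30 October, so daylight saving is not in effect and Halund is at UTC+05:00.
00:00 UTC + 5h = 05:00 Halund.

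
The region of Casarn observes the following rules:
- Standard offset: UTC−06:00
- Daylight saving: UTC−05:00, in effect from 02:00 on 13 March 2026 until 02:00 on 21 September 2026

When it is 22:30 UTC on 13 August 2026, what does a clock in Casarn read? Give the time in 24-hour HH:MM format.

At the standard offset (UTC−06:00), 22:30 UTC − 6h = 16:30 Casarn standard time.
Daylight saving runs 13 March – 21 September; the standard-time date in Casarn, 13 August 2026, is inside that window, so Casarn is at UTC−05:00.
22:30 UTC − 5h = 17:30 local.

17:30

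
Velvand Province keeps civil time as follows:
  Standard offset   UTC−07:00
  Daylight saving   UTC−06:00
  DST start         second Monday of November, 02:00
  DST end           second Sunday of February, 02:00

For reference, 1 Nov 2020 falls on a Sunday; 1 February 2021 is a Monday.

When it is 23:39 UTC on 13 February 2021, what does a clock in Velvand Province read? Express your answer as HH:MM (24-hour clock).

1 November 2020 is a Sunday, so the first Monday is November 2 and the second is November 9.
1 February 2021 is a Monday, so the first Sunday is February 7 and the second is February 14.
At the standard offset (UTC−07:00), 23:39 UTC − 7h = 16:39 Velvand Province standard time.
Daylight saving runs 9 November 2020 – 14 February 2021; the standard-time date in Velvand Province, 13 February 2021, is inside that window, so Velvand Province is at UTC−06:00.
23:39 UTC − 6h = 17:39 local.

17:39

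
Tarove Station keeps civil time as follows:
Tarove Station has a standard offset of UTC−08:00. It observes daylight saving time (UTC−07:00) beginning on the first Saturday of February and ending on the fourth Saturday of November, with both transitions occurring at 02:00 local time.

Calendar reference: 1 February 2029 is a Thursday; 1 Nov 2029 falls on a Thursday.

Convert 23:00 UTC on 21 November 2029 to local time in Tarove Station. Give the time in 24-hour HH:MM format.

1 February 2029 is a Thursday, so the first Saturday is February 3.
1 November 2029 is a Thursday, so the first Saturday is November 3 and the fourth is November 24.
At the standard offset (UTC−08:00), 23:00 UTC − 8h = 15:00 Tarove Station standard time.
Daylight saving runs 3 February – 24 November; the standard-time date in Tarove Station, 21 November 2029, is inside that window, so Tarove Station is at UTC−07:00.
23:00 UTC − 7h = 16:00 local.

16:00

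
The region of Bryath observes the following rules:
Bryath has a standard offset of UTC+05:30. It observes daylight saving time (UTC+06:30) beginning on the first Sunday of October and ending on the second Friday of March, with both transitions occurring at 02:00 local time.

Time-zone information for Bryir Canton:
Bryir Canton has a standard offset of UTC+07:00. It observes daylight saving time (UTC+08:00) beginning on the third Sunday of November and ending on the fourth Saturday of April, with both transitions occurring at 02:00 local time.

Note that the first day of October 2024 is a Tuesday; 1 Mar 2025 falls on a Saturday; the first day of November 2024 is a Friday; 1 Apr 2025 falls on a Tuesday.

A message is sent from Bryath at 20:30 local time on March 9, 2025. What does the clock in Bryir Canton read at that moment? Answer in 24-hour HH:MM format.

22:00

1 October 2024 is a Tuesday, so the first Sunday is October 6.
1 March 2025 is a Saturday, so the first Friday is March 7 and the second is March 14.
March 9, 2025 falls between 6 October 2024 and 14 March 2025, so daylight saving is in effect and Bryath is at UTC+06:30.
20:30 Bryath − 6h30m = 14:00 UTC.
1 November 2024 is a Friday, so the first Sunday is November 3 and the third is November 17.
1 April 2025 is a Tuesday, so the first Saturday is April 5 and the fourth is April 26.
At the standard offset (UTC+07:00), 14:00 UTC + 7h = 21:00 Bryir Canton standard time.
The standard-time date in Bryir Canton, March 9, 2025, falls between 17 November 2024 and 26 April 2025, so daylight saving is in effect and Bryir Canton is at UTC+08:00.
14:00 UTC + 8h = 22:00 Bryir Canton.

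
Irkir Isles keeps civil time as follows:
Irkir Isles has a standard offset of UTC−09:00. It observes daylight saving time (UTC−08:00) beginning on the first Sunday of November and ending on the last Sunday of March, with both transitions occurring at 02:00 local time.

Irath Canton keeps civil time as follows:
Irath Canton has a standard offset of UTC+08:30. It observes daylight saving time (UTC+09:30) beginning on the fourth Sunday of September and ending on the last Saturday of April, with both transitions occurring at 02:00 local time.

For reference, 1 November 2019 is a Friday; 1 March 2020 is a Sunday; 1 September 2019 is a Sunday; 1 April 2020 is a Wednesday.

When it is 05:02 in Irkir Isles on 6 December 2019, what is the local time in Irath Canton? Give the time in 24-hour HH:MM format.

22:32

1 November 2019 is a Friday, so the first Sunday is November 3.
1 March 2020 is a Sunday, so Sundays fall on 1, 8, 15, 22, 29; the last is March 29.
6 December 2019 lies within the daylight-saving period (3 November 2019 – 29 March 2020), so Irkir Isles is on daylight time, UTC−08:00.
05:02 Irkir Isles + 8h = 13:02 UTC.
1 September 2019 is a Sunday, so the first Sunday is September 1 and the fourth is September 22.
1 April 2020 is a Wednesday, so Saturdays fall on 4, 11, 18, 25; the last is April 25.
At the standard offset (UTC+08:30), 13:02 UTC + 8h30m = 21:32 Irath Canton standard time.
Daylight saving runs 22 September 2019 – 25 April 2020; the standard-time date in Irath Canton, 6 December 2019, is inside that window, so Irath Canton is at UTC+09:30.
13:02 UTC + 9h30m = 22:32 Irath Canton.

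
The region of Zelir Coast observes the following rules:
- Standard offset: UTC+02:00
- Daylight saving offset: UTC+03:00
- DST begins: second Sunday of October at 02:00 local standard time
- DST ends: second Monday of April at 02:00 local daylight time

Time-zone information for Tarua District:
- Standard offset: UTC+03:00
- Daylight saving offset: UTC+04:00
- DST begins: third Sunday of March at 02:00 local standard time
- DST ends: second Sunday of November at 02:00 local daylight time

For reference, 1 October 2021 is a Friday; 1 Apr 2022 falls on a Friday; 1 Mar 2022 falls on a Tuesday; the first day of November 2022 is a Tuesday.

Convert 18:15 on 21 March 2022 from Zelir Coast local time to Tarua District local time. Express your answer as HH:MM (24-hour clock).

1 October 2021 is a Friday, so the first Sunday is October 3 and the second is October 10.
1 April 2022 is a Friday, so the first Monday is April 4 and the second is April 11.
Daylight saving runs 10 October 2021 – 11 April 2022; 21 March 2022 is inside that window, so Zelir Coast is at UTC+03:00.
18:15 Zelir Coast − 3h = 15:15 UTC.
1 March 2022 is a Tuesday, so the first Sunday is March 6 and the third is March 20.
1 November 2022 is a Tuesday, so the first Sunday is November 6 and the second is November 13.
At the standard offset (UTC+03:00), 15:15 UTC + 3h = 18:15 Tarua District standard time.
The standard-time date in Tarua District, 21 March 2022, lies within the daylight-saving period (20 March – 13 November), so Tarua District is on daylight time, UTC+04:00.
15:15 UTC + 4h = 19:15 Tarua District.

19:15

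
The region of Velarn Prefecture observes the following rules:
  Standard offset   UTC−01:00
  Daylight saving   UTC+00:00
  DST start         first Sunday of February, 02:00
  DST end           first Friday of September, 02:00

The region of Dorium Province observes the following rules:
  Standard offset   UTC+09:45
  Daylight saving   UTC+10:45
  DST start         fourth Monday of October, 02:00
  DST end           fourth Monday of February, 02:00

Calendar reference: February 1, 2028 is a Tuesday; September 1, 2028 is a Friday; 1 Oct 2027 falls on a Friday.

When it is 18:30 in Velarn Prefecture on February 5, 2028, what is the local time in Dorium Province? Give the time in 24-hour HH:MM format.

1 February 2028 is a Tuesday, so the first Sunday is February 6.
1 September 2028 is a Friday, so the first Friday is September 1.
Daylight saving runs 6 February – 1 September; February 5, 2028 is outside that window, so Velarn Prefecture is on standard time at UTC−01:00.
18:30 Velarn Prefecture + 1h = 19:30 UTC.
1 October 2027 is a Friday, so the first Monday is October 4 and the fourth is October 25.
1 February 2028 is a Tuesday, so the first Monday is February 7 and the fourth is February 28.
At the standard offset (UTC+09:45), 19:30 UTC + 9h45m = 05:15 Dorium Province standard time (rolling into the next day, 6 February 2028).
The standard-time date in Dorium Province, February 6, 2028, falls between 25 October 2027 and 28 February 2028, so daylight saving is in effect and Dorium Province is at UTC+10:45.
19:30 UTC + 10h45m = 06:15 Dorium Province (rolling into the next day, 6 February 2028).

06:15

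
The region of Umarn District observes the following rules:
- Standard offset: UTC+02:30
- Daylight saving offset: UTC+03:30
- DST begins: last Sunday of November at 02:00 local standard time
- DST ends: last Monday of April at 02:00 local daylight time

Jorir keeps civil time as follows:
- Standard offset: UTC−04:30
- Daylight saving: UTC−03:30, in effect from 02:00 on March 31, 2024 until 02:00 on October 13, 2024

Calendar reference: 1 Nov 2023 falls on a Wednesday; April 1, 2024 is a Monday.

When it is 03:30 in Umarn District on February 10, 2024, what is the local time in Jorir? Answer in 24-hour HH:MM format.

19:30

1 November 2023 is a Wednesday, so Sundays fall on 5, 12, 19, 26; the last is November 26.
1 April 2024 is a Monday, so Mondays fall on 1, 8, 15, 22, 29; the last is April 29.
Daylight saving runs 26 November 2023 – 29 April 2024; February 10, 2024 is inside that window, so Umarn District is at UTC+03:30.
03:30 Umarn District − 3h30m = 00:00 UTC.
At the standard offset (UTC−04:30), 00:00 UTC − 4h30m = 19:30 Jorir standard time (rolling into the previous day, 9 February 2024).
Daylight saving runs 31 March – 13 October; the standard-time date in Jorir, February 9, 2024, is outside that window, so Jorir is on standard time at UTC−04:30.
00:00 UTC − 4h30m = 19:30 Jorir (rolling into the previous day, 9 February 2024).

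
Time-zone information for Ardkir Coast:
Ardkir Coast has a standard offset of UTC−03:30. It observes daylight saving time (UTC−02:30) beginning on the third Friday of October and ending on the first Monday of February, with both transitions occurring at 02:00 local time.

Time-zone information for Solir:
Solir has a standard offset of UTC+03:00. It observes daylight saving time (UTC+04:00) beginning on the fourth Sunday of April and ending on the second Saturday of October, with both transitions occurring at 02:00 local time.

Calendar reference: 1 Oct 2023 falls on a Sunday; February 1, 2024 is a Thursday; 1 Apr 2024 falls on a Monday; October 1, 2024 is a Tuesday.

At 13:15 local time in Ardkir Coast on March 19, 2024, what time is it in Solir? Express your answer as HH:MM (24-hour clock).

19:45

1 October 2023 is a Sunday, so the first Friday is October 6 and the third is October 20.
1 February 2024 is a Thursday, so the first Monday is February 5.
Daylight saving runs 20 October 2023 – 5 February 2024; March 19, 2024 is outside that window, so Ardkir Coast is on standard time at UTC−03:30.
13:15 Ardkir Coast + 3h30m = 16:45 UTC.
1 April 2024 is a Monday, so the first Sunday is April 7 and the fourth is April 28.
1 October 2024 is a Tuesday, so the first Saturday is October 5 and the second is October 12.
At the standard offset (UTC+03:00), 16:45 UTC + 3h = 19:45 Solir standard time.
Daylight saving runs 28 April – 12 October; the standard-time date in Solir, March 19, 2024, is outside that window, so Solir is on standard time at UTC+03:00.
16:45 UTC + 3h = 19:45 Solir.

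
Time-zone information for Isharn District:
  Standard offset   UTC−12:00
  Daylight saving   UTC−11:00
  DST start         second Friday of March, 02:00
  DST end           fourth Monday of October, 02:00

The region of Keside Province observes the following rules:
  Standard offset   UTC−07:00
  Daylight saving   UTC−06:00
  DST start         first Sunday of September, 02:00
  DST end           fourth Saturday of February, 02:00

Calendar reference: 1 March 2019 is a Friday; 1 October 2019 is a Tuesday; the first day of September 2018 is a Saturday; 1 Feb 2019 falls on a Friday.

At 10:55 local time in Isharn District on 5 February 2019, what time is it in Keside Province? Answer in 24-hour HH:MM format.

1 March 2019 is a Friday, so the first Friday is March 1 and the second is March 8.
1 October 2019 is a Tuesday, so the first Monday is October 7 and the fourth is October 28.
5 February 2019 does not fall between 8 March and 28 October, so daylight saving is not in effect and Isharn District is at UTC−12:00.
10:55 Isharn District + 12h = 22:55 UTC.
1 September 2018 is a Saturday, so the first Sunday is September 2.
1 February 2019 is a Friday, so the first Saturday is February 2 and the fourth is February 23.
At the standard offset (UTC−07:00), 22:55 UTC − 7h = 15:55 Keside Province standard time.
The standard-time date in Keside Province, 5 February 2019, lies within the daylight-saving period (2 September 2018 – 23 February 2019), so Keside Province is on daylight time, UTC−06:00.
22:55 UTC − 6h = 16:55 Keside Province.

16:55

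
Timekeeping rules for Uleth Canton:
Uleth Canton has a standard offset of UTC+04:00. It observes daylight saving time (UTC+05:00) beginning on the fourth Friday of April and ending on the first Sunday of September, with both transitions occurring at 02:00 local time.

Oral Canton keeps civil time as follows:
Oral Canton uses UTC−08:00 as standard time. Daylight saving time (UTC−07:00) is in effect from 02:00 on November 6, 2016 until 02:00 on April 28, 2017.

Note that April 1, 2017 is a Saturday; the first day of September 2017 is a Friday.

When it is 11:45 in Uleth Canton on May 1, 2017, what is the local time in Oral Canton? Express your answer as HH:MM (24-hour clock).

22:45

1 April 2017 is a Saturday, so the first Friday is April 7 and the fourth is April 28.
1 September 2017 is a Friday, so the first Sunday is September 3.
May 1, 2017 lies within the daylight-saving period (28 April – 3 September), so Uleth Canton is on daylight time, UTC+05:00.
11:45 Uleth Canton − 5h = 06:45 UTC.
At the standard offset (UTC−08:00), 06:45 UTC − 8h = 22:45 Oral Canton standard time (rolling into the previous day, 30 April 2017).
The standard-time date in Oral Canton, April 30, 2017, is outside the daylight-saving period (6 November 2016 – 28 April 2017), so Oral Canton is on standard time, UTC−08:00.
06:45 UTC − 8h = 22:45 Oral Canton (rolling into the previous day, 30 April 2017).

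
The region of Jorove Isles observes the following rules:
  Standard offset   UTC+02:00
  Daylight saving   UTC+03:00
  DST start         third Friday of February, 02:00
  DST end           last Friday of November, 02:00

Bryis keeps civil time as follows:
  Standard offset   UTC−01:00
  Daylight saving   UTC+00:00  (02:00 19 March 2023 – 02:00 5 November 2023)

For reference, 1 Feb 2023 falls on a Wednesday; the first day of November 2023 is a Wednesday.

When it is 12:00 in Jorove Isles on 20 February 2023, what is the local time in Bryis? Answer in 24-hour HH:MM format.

08:00

1 February 2023 is a Wednesday, so the first Friday is February 3 and the third is February 17.
1 November 2023 is a Wednesday, so Fridays fall on 3, 10, 17, 24; the last is November 24.
20 February 2023 lies within the daylight-saving period (17 February – 24 November), so Jorove Isles is on daylight time, UTC+03:00.
12:00 Jorove Isles − 3h = 09:00 UTC.
At the standard offset (UTC−01:00), 09:00 UTC − 1h = 08:00 Bryis standard time.
The standard-time date in Bryis, 20 February 2023, is outside the daylight-saving period (19 March – 5 November), so Bryis is on standard time, UTC−01:00.
09:00 UTC − 1h = 08:00 Bryis.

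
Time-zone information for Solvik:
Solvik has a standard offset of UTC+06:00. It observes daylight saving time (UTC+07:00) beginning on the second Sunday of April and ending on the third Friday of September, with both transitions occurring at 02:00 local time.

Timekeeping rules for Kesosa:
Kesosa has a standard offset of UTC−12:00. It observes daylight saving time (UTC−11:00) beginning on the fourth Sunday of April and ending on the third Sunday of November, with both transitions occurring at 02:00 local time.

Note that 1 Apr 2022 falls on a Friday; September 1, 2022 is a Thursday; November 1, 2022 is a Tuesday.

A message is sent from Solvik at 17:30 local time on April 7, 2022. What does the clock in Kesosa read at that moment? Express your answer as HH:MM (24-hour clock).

1 April 2022 is a Friday, so the first Sunday is April 3 and the second is April 10.
1 September 2022 is a Thursday, so the first Friday is September 2 and the third is September 16.
April 7, 2022 is outside the daylight-saving period (10 April – 16 September), so Solvik is on standard time, UTC+06:00.
17:30 Solvik − 6h = 11:30 UTC.
1 April 2022 is a Friday, so the first Sunday is April 3 and the fourth is April 24.
1 November 2022 is a Tuesday, so the first Sunday is November 6 and the third is November 20.
At the standard offset (UTC−12:00), 11:30 UTC − 12h = 23:30 Kesosa standard time (rolling into the previous day, 6 April 2022).
The standard-time date in Kesosa, April 6, 2022, is outside the daylight-saving period (24 April – 20 November), so Kesosa is on standard time, UTC−12:00.
11:30 UTC − 12h = 23:30 Kesosa (rolling into the previous day, 6 April 2022).

23:30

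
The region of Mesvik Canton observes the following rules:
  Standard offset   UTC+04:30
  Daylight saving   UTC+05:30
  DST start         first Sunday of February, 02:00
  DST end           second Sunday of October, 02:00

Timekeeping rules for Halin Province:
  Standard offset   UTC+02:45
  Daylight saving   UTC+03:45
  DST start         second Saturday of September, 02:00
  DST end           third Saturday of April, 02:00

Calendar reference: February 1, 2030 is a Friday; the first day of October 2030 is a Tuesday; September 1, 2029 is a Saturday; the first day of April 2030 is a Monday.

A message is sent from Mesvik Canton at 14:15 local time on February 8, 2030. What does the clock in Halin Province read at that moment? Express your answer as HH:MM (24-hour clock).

1 February 2030 is a Friday, so the first Sunday is February 3.
1 October 2030 is a Tuesday, so the first Sunday is October 6 and the second is October 13.
February 8, 2030 lies within the daylight-saving period (3 February – 13 October), so Mesvik Canton is on daylight time, UTC+05:30.
14:15 Mesvik Canton − 5h30m = 08:45 UTC.
1 September 2029 is a Saturday, so the first Saturday is September 1 and the second is September 8.
1 April 2030 is a Monday, so the first Saturday is April 6 and the third is April 20.
At the standard offset (UTC+02:45), 08:45 UTC + 2h45m = 11:30 Halin Province standard time.
Daylight saving runs 8 September 2029 – 20 April 2030; the standard-time date in Halin Province, February 8, 2030, is inside that window, so Halin Province is at UTC+03:45.
08:45 UTC + 3h45m = 12:30 Halin Province.

12:30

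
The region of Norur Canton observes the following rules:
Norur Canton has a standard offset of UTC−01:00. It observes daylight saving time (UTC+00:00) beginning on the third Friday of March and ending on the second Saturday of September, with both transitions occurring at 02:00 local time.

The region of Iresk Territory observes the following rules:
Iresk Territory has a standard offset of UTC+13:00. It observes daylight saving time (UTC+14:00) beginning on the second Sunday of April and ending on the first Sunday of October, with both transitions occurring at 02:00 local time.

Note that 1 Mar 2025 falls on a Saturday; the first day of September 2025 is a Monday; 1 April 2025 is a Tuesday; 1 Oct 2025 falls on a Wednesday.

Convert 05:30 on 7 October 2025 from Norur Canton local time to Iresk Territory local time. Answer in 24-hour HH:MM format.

19:30

1 March 2025 is a Saturday, so the first Friday is March 7 and the third is March 21.
1 September 2025 is a Monday, so the first Saturday is September 6 and the second is September 13.
Daylight saving runs 21 March – 13 September; 7 October 2025 is outside that window, so Norur Canton is on standard time at UTC−01:00.
05:30 Norur Canton + 1h = 06:30 UTC.
1 April 2025 is a Tuesday, so the first Sunday is April 6 and the second is April 13.
1 October 2025 is a Wednesday, so the first Sunday is October 5.
At the standard offset (UTC+13:00), 06:30 UTC + 13h = 19:30 Iresk Territory standard time.
The standard-time date in Iresk Territory, 7 October 2025, is outside the daylight-saving period (13 April – 5 October), so Iresk Territory is on standard time, UTC+13:00.
06:30 UTC + 13h = 19:30 Iresk Territory.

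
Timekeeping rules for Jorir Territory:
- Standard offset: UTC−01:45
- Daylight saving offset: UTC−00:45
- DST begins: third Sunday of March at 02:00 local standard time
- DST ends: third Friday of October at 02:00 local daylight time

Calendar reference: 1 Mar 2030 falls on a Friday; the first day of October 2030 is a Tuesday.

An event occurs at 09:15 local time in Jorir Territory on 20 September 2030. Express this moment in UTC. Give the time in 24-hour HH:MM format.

1 March 2030 is a Friday, so the first Sunday is March 3 and the third is March 17.
1 October 2030 is a Tuesday, so the first Friday is October 4 and the third is October 18.
20 September 2030 lies within the daylight-saving period (17 March – 18 October), so Jorir Territory is on daylight time, UTC−00:45.
09:15 local + 0h45m = 10:00 UTC.

10:00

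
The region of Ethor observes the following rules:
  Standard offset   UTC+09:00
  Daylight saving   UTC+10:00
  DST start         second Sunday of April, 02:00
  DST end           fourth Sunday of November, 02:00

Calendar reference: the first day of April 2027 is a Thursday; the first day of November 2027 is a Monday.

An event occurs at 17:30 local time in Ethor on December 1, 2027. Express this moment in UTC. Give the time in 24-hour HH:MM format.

1 April 2027 is a Thursday, so the first Sunday is April 4 and the second is April 11.
1 November 2027 is a Monday, so the first Sunday is November 7 and the fourth is November 28.
December 1, 2027 is outside the daylight-saving period (11 April – 28 November), so Ethor is on standard time, UTC+09:00.
17:30 local − 9h = 08:30 UTC.

08:30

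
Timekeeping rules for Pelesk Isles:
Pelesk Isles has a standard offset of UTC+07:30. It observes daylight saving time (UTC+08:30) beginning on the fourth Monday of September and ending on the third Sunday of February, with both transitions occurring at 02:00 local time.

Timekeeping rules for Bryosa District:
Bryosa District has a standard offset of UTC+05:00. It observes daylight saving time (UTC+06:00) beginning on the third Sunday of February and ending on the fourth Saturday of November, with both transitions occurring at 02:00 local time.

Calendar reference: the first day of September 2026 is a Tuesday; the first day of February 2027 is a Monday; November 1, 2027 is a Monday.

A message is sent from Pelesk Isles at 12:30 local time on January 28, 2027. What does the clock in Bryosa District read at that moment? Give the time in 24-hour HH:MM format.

09:00

1 September 2026 is a Tuesday, so the first Monday is September 7 and the fourth is September 28.
1 February 2027 is a Monday, so the first Sunday is February 7 and the third is February 21.
January 28, 2027 falls between 28 September 2026 and 21 February 2027, so daylight saving is in effect and Pelesk Isles is at UTC+08:30.
12:30 Pelesk Isles − 8h30m = 04:00 UTC.
1 February 2027 is a Monday, so the first Sunday is February 7 and the third is February 21.
1 November 2027 is a Monday, so the first Saturday is November 6 and the fourth is November 27.
At the standard offset (UTC+05:00), 04:00 UTC + 5h = 09:00 Bryosa District standard time.
The standard-time date in Bryosa District, January 28, 2027, is outside the daylight-saving period (21 February – 27 November), so Bryosa District is on standard time, UTC+05:00.
04:00 UTC + 5h = 09:00 Bryosa District.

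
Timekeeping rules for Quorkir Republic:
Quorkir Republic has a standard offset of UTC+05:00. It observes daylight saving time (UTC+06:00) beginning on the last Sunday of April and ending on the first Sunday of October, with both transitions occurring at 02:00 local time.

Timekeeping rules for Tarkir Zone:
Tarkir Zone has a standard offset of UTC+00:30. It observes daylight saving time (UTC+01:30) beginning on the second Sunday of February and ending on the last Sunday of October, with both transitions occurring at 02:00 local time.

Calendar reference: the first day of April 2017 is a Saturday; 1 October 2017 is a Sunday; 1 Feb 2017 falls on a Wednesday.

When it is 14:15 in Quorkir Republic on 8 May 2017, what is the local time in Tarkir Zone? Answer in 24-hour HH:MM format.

09:45

1 April 2017 is a Saturday, so Sundays fall on 2, 9, 16, 23, 30; the last is April 30.
1 October 2017 is a Sunday, so the first Sunday is October 1.
8 May 2017 lies within the daylight-saving period (30 April – 1 October), so Quorkir Republic is on daylight time, UTC+06:00.
14:15 Quorkir Republic − 6h = 08:15 UTC.
1 February 2017 is a Wednesday, so the first Sunday is February 5 and the second is February 12.
1 October 2017 is a Sunday, so Sundays fall on 1, 8, 15, 22, 29; the last is October 29.
At the standard offset (UTC+00:30), 08:15 UTC + 0h30m = 08:45 Tarkir Zone standard time.
The standard-time date in Tarkir Zone, 8 May 2017, lies within the daylight-saving period (12 February – 29 October), so Tarkir Zone is on daylight time, UTC+01:30.
08:15 UTC + 1h30m = 09:45 Tarkir Zone.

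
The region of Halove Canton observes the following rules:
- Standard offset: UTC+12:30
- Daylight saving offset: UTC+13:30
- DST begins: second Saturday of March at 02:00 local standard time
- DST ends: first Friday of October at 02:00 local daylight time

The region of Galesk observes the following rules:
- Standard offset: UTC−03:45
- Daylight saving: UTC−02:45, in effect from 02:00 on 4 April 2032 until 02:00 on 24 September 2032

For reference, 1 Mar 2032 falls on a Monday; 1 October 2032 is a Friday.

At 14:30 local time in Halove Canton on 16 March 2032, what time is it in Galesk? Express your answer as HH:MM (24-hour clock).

21:15

1 March 2032 is a Monday, so the first Saturday is March 6 and the second is March 13.
1 October 2032 is a Friday, so the first Friday is October 1.
16 March 2032 falls between 13 March and 1 October, so daylight saving is in effect and Halove Canton is at UTC+13:30.
14:30 Halove Canton − 13h30m = 01:00 UTC.
At the standard offset (UTC−03:45), 01:00 UTC − 3h45m = 21:15 Galesk standard time (rolling into the previous day, 15 March 2032).
The standard-time date in Galesk, 15 March 2032, does not fall between 4 April and 24 September, so daylight saving is not in effect and Galesk is at UTC−03:45.
01:00 UTC − 3h45m = 21:15 Galesk (rolling into the previous day, 15 March 2032).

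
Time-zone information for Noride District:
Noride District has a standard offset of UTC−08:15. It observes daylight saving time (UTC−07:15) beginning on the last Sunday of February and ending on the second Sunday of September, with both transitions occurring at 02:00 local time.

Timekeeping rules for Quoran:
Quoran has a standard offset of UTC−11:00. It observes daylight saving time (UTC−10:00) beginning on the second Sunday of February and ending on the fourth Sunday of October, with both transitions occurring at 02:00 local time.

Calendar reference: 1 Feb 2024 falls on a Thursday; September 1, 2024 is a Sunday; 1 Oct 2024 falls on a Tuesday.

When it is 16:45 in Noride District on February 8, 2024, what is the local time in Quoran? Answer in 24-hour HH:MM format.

1 February 2024 is a Thursday, so Sundays fall on 4, 11, 18, 25; the last is February 25.
1 September 2024 is a Sunday, so the first Sunday is September 1 and the second is September 8.
Daylight saving runs 25 February – 8 September; February 8, 2024 is outside that window, so Noride District is on standard time at UTC−08:15.
16:45 Noride District + 8h15m = 01:00 UTC (rolling into the next day, 9 February 2024).
1 February 2024 is a Thursday, so the first Sunday is February 4 and the second is February 11.
1 October 2024 is a Tuesday, so the first Sunday is October 6 and the fourth is October 27.
At the standard offset (UTC−11:00), 01:00 UTC − 11h = 14:00 Quoran standard time (rolling into the previous day, 8 February 2024).
The standard-time date in Quoran, February 8, 2024, does not fall between 11 February and 27 October, so daylight saving is not in effect and Quoran is at UTC−11:00.
01:00 UTC − 11h = 14:00 Quoran (rolling into the previous day, 8 February 2024).

14:00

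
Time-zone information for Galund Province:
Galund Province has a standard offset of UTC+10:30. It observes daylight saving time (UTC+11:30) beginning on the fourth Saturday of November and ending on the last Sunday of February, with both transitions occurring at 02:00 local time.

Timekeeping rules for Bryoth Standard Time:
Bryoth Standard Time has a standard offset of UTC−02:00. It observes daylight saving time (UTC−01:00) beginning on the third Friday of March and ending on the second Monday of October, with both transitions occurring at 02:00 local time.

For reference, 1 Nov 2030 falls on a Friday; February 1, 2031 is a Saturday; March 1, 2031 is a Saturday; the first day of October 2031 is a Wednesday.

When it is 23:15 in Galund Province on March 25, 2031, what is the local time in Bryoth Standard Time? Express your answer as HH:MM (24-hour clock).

1 November 2030 is a Friday, so the first Saturday is November 2 and the fourth is November 23.
1 February 2031 is a Saturday, so Sundays fall on 2, 9, 16, 23; the last is February 23.
Daylight saving runs 23 November 2030 – 23 February 2031; March 25, 2031 is outside that window, so Galund Province is on standard time at UTC+10:30.
23:15 Galund Province − 10h30m = 12:45 UTC.
1 March 2031 is a Saturday, so the first Friday is March 7 and the third is March 21.
1 October 2031 is a Wednesday, so the first Monday is October 6 and the second is October 13.
At the standard offset (UTC−02:00), 12:45 UTC − 2h = 10:45 Bryoth Standard Time standard time.
The standard-time date in Bryoth Standard Time, March 25, 2031, lies within the daylight-saving period (21 March – 13 October), so Bryoth Standard Time is on daylight time, UTC−01:00.
12:45 UTC − 1h = 11:45 Bryoth Standard Time.

11:45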